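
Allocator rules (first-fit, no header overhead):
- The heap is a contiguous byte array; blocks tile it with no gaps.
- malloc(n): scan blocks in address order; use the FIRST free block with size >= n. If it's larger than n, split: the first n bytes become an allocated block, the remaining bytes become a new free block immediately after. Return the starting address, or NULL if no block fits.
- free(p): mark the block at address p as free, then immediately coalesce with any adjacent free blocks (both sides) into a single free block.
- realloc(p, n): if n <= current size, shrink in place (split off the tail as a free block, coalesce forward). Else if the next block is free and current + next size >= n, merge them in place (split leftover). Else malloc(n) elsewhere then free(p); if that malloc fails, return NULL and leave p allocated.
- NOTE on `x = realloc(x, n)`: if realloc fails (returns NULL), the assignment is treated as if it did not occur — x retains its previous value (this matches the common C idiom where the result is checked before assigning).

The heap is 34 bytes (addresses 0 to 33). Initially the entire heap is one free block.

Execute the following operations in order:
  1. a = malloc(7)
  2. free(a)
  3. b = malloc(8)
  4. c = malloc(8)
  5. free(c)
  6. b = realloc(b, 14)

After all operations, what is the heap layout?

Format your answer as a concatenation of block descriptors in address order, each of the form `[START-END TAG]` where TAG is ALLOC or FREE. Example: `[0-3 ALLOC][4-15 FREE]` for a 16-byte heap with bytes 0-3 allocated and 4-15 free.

Answer: [0-13 ALLOC][14-33 FREE]

Derivation:
Op 1: a = malloc(7) -> a = 0; heap: [0-6 ALLOC][7-33 FREE]
Op 2: free(a) -> (freed a); heap: [0-33 FREE]
Op 3: b = malloc(8) -> b = 0; heap: [0-7 ALLOC][8-33 FREE]
Op 4: c = malloc(8) -> c = 8; heap: [0-7 ALLOC][8-15 ALLOC][16-33 FREE]
Op 5: free(c) -> (freed c); heap: [0-7 ALLOC][8-33 FREE]
Op 6: b = realloc(b, 14) -> b = 0; heap: [0-13 ALLOC][14-33 FREE]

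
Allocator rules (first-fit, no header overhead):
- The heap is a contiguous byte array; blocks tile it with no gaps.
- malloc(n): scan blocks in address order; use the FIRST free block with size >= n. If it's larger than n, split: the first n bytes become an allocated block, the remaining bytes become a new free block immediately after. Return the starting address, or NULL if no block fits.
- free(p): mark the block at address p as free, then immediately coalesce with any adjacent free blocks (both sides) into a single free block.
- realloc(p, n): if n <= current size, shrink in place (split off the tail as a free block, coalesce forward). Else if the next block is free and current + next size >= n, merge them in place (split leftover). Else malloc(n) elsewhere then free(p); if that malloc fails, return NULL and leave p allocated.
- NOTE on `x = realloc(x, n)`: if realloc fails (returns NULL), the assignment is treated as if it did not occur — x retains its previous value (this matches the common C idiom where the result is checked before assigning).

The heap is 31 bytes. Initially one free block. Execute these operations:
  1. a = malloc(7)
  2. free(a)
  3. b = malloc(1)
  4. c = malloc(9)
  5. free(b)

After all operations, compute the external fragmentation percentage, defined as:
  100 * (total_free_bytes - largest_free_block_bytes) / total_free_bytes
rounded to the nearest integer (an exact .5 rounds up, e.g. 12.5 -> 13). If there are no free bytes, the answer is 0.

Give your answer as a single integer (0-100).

Answer: 5

Derivation:
Op 1: a = malloc(7) -> a = 0; heap: [0-6 ALLOC][7-30 FREE]
Op 2: free(a) -> (freed a); heap: [0-30 FREE]
Op 3: b = malloc(1) -> b = 0; heap: [0-0 ALLOC][1-30 FREE]
Op 4: c = malloc(9) -> c = 1; heap: [0-0 ALLOC][1-9 ALLOC][10-30 FREE]
Op 5: free(b) -> (freed b); heap: [0-0 FREE][1-9 ALLOC][10-30 FREE]
Free blocks: [1 21] total_free=22 largest=21 -> 100*(22-21)/22 = 100/22 ≈ 4.545 -> rounds to 5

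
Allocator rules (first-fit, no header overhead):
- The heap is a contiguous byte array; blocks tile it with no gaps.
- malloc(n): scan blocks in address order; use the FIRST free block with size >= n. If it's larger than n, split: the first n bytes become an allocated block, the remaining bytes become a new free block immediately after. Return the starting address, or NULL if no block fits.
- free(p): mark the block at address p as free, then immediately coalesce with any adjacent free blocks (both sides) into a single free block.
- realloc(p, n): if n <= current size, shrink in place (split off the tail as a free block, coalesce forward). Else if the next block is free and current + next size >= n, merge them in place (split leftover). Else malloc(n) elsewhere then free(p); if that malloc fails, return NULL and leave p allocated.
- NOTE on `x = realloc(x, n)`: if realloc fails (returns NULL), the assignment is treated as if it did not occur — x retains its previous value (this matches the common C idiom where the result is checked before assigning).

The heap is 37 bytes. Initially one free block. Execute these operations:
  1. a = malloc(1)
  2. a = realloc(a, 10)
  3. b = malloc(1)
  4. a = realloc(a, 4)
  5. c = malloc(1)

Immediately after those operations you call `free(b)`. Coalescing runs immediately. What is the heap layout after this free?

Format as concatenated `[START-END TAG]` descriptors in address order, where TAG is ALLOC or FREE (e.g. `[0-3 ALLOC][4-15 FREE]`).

Op 1: a = malloc(1) -> a = 0; heap: [0-0 ALLOC][1-36 FREE]
Op 2: a = realloc(a, 10) -> a = 0; heap: [0-9 ALLOC][10-36 FREE]
Op 3: b = malloc(1) -> b = 10; heap: [0-9 ALLOC][10-10 ALLOC][11-36 FREE]
Op 4: a = realloc(a, 4) -> a = 0; heap: [0-3 ALLOC][4-9 FREE][10-10 ALLOC][11-36 FREE]
Op 5: c = malloc(1) -> c = 4; heap: [0-3 ALLOC][4-4 ALLOC][5-9 FREE][10-10 ALLOC][11-36 FREE]
free(b): b = 10 -> block [10-10 ALLOC]; mark free, coalesce with adjacent free neighbors -> [0-3 ALLOC][4-4 ALLOC][5-36 FREE]

Answer: [0-3 ALLOC][4-4 ALLOC][5-36 FREE]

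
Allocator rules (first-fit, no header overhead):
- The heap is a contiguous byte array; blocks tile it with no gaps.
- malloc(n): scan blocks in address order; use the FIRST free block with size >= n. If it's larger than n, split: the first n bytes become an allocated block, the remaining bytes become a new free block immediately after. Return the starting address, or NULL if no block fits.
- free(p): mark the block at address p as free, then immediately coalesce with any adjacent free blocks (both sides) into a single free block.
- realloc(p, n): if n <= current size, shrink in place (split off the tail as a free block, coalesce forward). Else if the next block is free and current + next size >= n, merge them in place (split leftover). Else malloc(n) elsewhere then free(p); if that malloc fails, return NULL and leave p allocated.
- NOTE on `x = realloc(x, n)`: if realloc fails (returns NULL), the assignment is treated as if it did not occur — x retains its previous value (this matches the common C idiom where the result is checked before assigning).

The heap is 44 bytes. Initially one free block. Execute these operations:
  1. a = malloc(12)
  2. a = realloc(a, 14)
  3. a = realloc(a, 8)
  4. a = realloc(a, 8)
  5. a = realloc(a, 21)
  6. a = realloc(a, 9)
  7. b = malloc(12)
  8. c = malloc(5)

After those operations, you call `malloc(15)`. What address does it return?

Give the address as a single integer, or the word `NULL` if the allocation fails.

Answer: 26

Derivation:
Op 1: a = malloc(12) -> a = 0; heap: [0-11 ALLOC][12-43 FREE]
Op 2: a = realloc(a, 14) -> a = 0; heap: [0-13 ALLOC][14-43 FREE]
Op 3: a = realloc(a, 8) -> a = 0; heap: [0-7 ALLOC][8-43 FREE]
Op 4: a = realloc(a, 8) -> a = 0; heap: [0-7 ALLOC][8-43 FREE]
Op 5: a = realloc(a, 21) -> a = 0; heap: [0-20 ALLOC][21-43 FREE]
Op 6: a = realloc(a, 9) -> a = 0; heap: [0-8 ALLOC][9-43 FREE]
Op 7: b = malloc(12) -> b = 9; heap: [0-8 ALLOC][9-20 ALLOC][21-43 FREE]
Op 8: c = malloc(5) -> c = 21; heap: [0-8 ALLOC][9-20 ALLOC][21-25 ALLOC][26-43 FREE]
malloc(15): first-fit scan over [0-8 ALLOC][9-20 ALLOC][21-25 ALLOC][26-43 FREE] -> 26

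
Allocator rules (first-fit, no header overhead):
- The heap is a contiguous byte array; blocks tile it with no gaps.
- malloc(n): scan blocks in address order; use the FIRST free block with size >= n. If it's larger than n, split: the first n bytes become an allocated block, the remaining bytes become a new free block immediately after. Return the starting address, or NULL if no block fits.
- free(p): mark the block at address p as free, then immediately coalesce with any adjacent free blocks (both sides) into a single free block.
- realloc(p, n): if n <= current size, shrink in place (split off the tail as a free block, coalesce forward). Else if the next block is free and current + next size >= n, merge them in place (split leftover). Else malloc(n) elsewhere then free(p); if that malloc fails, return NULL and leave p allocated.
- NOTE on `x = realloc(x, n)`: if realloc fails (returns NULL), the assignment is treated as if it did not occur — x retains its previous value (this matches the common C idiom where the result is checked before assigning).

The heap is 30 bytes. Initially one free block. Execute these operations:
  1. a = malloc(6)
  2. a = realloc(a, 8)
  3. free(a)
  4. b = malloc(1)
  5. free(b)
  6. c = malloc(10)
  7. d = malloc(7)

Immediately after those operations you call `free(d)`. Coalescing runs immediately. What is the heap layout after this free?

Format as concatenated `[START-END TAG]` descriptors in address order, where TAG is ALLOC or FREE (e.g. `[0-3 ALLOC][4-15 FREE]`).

Answer: [0-9 ALLOC][10-29 FREE]

Derivation:
Op 1: a = malloc(6) -> a = 0; heap: [0-5 ALLOC][6-29 FREE]
Op 2: a = realloc(a, 8) -> a = 0; heap: [0-7 ALLOC][8-29 FREE]
Op 3: free(a) -> (freed a); heap: [0-29 FREE]
Op 4: b = malloc(1) -> b = 0; heap: [0-0 ALLOC][1-29 FREE]
Op 5: free(b) -> (freed b); heap: [0-29 FREE]
Op 6: c = malloc(10) -> c = 0; heap: [0-9 ALLOC][10-29 FREE]
Op 7: d = malloc(7) -> d = 10; heap: [0-9 ALLOC][10-16 ALLOC][17-29 FREE]
free(d): d = 10 -> block [10-16 ALLOC]; mark free, coalesce with adjacent free neighbors -> [0-9 ALLOC][10-29 FREE]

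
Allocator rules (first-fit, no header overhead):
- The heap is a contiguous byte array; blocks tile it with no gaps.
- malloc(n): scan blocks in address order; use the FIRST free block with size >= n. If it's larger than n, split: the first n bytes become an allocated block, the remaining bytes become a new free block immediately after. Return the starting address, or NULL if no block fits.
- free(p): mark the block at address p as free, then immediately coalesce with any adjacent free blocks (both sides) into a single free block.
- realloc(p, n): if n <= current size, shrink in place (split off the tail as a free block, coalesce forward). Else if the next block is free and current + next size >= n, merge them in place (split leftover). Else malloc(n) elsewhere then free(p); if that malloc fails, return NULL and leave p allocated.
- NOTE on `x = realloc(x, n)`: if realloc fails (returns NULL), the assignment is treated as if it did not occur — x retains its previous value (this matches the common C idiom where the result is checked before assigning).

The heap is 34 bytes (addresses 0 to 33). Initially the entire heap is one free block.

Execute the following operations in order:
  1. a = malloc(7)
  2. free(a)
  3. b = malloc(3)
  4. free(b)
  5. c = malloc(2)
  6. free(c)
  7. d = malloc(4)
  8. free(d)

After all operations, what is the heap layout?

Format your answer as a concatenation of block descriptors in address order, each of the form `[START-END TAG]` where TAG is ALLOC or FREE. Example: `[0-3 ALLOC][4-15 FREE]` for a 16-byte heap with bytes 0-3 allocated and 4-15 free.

Op 1: a = malloc(7) -> a = 0; heap: [0-6 ALLOC][7-33 FREE]
Op 2: free(a) -> (freed a); heap: [0-33 FREE]
Op 3: b = malloc(3) -> b = 0; heap: [0-2 ALLOC][3-33 FREE]
Op 4: free(b) -> (freed b); heap: [0-33 FREE]
Op 5: c = malloc(2) -> c = 0; heap: [0-1 ALLOC][2-33 FREE]
Op 6: free(c) -> (freed c); heap: [0-33 FREE]
Op 7: d = malloc(4) -> d = 0; heap: [0-3 ALLOC][4-33 FREE]
Op 8: free(d) -> (freed d); heap: [0-33 FREE]

Answer: [0-33 FREE]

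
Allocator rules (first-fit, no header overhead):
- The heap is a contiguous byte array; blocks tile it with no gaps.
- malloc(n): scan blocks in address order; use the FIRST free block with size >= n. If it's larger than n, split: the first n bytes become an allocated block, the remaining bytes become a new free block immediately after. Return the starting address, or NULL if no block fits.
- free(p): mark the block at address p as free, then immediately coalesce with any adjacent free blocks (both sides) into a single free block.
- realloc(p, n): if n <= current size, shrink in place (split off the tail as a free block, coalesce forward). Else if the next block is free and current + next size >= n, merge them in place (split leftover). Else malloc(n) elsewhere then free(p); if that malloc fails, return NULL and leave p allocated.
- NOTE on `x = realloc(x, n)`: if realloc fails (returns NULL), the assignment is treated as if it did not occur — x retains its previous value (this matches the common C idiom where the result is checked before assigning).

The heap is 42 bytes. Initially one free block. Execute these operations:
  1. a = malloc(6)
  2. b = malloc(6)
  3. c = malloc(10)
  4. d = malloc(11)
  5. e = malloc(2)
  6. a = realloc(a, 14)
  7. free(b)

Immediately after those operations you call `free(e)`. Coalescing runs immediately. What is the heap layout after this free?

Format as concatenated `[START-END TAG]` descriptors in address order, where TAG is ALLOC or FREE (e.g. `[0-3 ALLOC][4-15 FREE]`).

Op 1: a = malloc(6) -> a = 0; heap: [0-5 ALLOC][6-41 FREE]
Op 2: b = malloc(6) -> b = 6; heap: [0-5 ALLOC][6-11 ALLOC][12-41 FREE]
Op 3: c = malloc(10) -> c = 12; heap: [0-5 ALLOC][6-11 ALLOC][12-21 ALLOC][22-41 FREE]
Op 4: d = malloc(11) -> d = 22; heap: [0-5 ALLOC][6-11 ALLOC][12-21 ALLOC][22-32 ALLOC][33-41 FREE]
Op 5: e = malloc(2) -> e = 33; heap: [0-5 ALLOC][6-11 ALLOC][12-21 ALLOC][22-32 ALLOC][33-34 ALLOC][35-41 FREE]
Op 6: a = realloc(a, 14) -> NULL (a unchanged); heap: [0-5 ALLOC][6-11 ALLOC][12-21 ALLOC][22-32 ALLOC][33-34 ALLOC][35-41 FREE]
Op 7: free(b) -> (freed b); heap: [0-5 ALLOC][6-11 FREE][12-21 ALLOC][22-32 ALLOC][33-34 ALLOC][35-41 FREE]
free(e): e = 33 -> block [33-34 ALLOC]; mark free, coalesce with adjacent free neighbors -> [0-5 ALLOC][6-11 FREE][12-21 ALLOC][22-32 ALLOC][33-41 FREE]

Answer: [0-5 ALLOC][6-11 FREE][12-21 ALLOC][22-32 ALLOC][33-41 FREE]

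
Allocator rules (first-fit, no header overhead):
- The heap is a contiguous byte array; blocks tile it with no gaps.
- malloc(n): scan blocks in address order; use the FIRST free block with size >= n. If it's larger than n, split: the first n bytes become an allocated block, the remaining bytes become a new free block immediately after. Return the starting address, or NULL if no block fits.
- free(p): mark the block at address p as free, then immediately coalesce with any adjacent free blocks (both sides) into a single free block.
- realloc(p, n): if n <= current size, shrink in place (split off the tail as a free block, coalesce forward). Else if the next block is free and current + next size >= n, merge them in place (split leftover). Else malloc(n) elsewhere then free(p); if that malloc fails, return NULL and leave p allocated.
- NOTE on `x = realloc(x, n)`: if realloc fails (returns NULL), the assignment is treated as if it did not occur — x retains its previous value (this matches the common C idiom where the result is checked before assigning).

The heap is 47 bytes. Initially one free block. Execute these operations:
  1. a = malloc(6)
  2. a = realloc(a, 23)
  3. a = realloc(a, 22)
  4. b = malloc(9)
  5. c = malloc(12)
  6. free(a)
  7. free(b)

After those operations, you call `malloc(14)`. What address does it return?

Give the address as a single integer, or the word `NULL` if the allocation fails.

Op 1: a = malloc(6) -> a = 0; heap: [0-5 ALLOC][6-46 FREE]
Op 2: a = realloc(a, 23) -> a = 0; heap: [0-22 ALLOC][23-46 FREE]
Op 3: a = realloc(a, 22) -> a = 0; heap: [0-21 ALLOC][22-46 FREE]
Op 4: b = malloc(9) -> b = 22; heap: [0-21 ALLOC][22-30 ALLOC][31-46 FREE]
Op 5: c = malloc(12) -> c = 31; heap: [0-21 ALLOC][22-30 ALLOC][31-42 ALLOC][43-46 FREE]
Op 6: free(a) -> (freed a); heap: [0-21 FREE][22-30 ALLOC][31-42 ALLOC][43-46 FREE]
Op 7: free(b) -> (freed b); heap: [0-30 FREE][31-42 ALLOC][43-46 FREE]
malloc(14): first-fit scan over [0-30 FREE][31-42 ALLOC][43-46 FREE] -> 0

Answer: 0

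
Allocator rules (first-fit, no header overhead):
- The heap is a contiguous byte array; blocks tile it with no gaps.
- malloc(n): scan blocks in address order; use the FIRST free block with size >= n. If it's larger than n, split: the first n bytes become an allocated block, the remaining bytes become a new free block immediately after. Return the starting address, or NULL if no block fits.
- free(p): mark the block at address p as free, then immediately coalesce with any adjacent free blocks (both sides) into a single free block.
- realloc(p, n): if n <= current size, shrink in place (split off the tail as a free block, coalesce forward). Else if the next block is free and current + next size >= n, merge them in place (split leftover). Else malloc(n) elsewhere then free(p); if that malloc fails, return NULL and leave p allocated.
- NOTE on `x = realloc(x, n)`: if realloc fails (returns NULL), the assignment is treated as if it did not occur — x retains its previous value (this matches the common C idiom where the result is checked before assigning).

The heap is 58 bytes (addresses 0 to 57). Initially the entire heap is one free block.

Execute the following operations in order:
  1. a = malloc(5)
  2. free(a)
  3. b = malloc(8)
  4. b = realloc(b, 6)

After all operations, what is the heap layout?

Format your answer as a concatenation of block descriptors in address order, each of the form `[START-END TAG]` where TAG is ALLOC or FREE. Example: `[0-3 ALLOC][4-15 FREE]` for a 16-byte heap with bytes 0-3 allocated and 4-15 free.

Op 1: a = malloc(5) -> a = 0; heap: [0-4 ALLOC][5-57 FREE]
Op 2: free(a) -> (freed a); heap: [0-57 FREE]
Op 3: b = malloc(8) -> b = 0; heap: [0-7 ALLOC][8-57 FREE]
Op 4: b = realloc(b, 6) -> b = 0; heap: [0-5 ALLOC][6-57 FREE]

Answer: [0-5 ALLOC][6-57 FREE]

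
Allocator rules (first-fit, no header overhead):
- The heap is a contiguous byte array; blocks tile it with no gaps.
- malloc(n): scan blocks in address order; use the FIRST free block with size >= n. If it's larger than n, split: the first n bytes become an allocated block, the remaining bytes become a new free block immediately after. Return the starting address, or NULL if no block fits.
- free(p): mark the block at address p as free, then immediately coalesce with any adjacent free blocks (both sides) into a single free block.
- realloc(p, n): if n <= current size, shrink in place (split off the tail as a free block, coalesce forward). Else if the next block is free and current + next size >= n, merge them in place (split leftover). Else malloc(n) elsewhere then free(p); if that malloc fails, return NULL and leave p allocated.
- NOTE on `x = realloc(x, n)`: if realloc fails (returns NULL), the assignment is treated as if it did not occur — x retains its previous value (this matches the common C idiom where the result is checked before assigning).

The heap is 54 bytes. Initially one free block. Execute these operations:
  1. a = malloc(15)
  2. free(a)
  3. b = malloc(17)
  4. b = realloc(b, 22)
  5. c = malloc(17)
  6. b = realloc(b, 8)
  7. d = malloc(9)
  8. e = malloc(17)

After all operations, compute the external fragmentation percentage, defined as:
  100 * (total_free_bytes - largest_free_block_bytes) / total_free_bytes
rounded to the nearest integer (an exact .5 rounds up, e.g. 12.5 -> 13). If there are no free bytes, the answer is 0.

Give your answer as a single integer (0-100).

Answer: 25

Derivation:
Op 1: a = malloc(15) -> a = 0; heap: [0-14 ALLOC][15-53 FREE]
Op 2: free(a) -> (freed a); heap: [0-53 FREE]
Op 3: b = malloc(17) -> b = 0; heap: [0-16 ALLOC][17-53 FREE]
Op 4: b = realloc(b, 22) -> b = 0; heap: [0-21 ALLOC][22-53 FREE]
Op 5: c = malloc(17) -> c = 22; heap: [0-21 ALLOC][22-38 ALLOC][39-53 FREE]
Op 6: b = realloc(b, 8) -> b = 0; heap: [0-7 ALLOC][8-21 FREE][22-38 ALLOC][39-53 FREE]
Op 7: d = malloc(9) -> d = 8; heap: [0-7 ALLOC][8-16 ALLOC][17-21 FREE][22-38 ALLOC][39-53 FREE]
Op 8: e = malloc(17) -> e = NULL; heap: [0-7 ALLOC][8-16 ALLOC][17-21 FREE][22-38 ALLOC][39-53 FREE]
Free blocks: [5 15] total_free=20 largest=15 -> 100*(20-15)/20 = 500/20 = 25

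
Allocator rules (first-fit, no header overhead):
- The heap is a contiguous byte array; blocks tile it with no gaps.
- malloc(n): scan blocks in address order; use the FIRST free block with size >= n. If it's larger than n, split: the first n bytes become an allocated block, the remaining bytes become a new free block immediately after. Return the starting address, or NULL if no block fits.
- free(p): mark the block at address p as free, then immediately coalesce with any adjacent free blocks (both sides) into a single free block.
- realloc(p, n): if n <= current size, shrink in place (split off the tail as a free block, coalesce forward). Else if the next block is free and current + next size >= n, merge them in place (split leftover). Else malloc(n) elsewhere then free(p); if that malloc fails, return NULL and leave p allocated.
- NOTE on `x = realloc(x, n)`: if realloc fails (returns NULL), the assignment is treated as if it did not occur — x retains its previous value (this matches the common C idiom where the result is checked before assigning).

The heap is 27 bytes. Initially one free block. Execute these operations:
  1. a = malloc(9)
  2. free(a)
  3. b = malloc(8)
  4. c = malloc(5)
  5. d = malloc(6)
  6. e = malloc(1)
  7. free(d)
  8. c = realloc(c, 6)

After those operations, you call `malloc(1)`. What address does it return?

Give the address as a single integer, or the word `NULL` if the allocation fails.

Answer: 14

Derivation:
Op 1: a = malloc(9) -> a = 0; heap: [0-8 ALLOC][9-26 FREE]
Op 2: free(a) -> (freed a); heap: [0-26 FREE]
Op 3: b = malloc(8) -> b = 0; heap: [0-7 ALLOC][8-26 FREE]
Op 4: c = malloc(5) -> c = 8; heap: [0-7 ALLOC][8-12 ALLOC][13-26 FREE]
Op 5: d = malloc(6) -> d = 13; heap: [0-7 ALLOC][8-12 ALLOC][13-18 ALLOC][19-26 FREE]
Op 6: e = malloc(1) -> e = 19; heap: [0-7 ALLOC][8-12 ALLOC][13-18 ALLOC][19-19 ALLOC][20-26 FREE]
Op 7: free(d) -> (freed d); heap: [0-7 ALLOC][8-12 ALLOC][13-18 FREE][19-19 ALLOC][20-26 FREE]
Op 8: c = realloc(c, 6) -> c = 8; heap: [0-7 ALLOC][8-13 ALLOC][14-18 FREE][19-19 ALLOC][20-26 FREE]
malloc(1): first-fit scan over [0-7 ALLOC][8-13 ALLOC][14-18 FREE][19-19 ALLOC][20-26 FREE] -> 14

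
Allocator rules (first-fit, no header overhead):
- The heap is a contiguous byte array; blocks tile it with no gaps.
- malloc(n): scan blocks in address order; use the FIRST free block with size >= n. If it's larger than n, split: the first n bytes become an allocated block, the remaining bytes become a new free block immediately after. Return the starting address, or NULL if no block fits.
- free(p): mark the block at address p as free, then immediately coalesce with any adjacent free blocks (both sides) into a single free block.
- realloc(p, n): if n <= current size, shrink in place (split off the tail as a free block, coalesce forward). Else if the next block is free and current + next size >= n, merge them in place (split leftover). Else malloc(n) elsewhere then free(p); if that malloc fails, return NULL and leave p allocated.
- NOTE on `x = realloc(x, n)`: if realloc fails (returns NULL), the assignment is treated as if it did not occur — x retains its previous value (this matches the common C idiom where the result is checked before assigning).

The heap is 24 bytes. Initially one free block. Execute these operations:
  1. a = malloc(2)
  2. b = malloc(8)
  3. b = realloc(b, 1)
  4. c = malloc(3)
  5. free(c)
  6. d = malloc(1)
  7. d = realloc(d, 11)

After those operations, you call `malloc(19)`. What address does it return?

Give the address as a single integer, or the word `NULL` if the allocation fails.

Answer: NULL

Derivation:
Op 1: a = malloc(2) -> a = 0; heap: [0-1 ALLOC][2-23 FREE]
Op 2: b = malloc(8) -> b = 2; heap: [0-1 ALLOC][2-9 ALLOC][10-23 FREE]
Op 3: b = realloc(b, 1) -> b = 2; heap: [0-1 ALLOC][2-2 ALLOC][3-23 FREE]
Op 4: c = malloc(3) -> c = 3; heap: [0-1 ALLOC][2-2 ALLOC][3-5 ALLOC][6-23 FREE]
Op 5: free(c) -> (freed c); heap: [0-1 ALLOC][2-2 ALLOC][3-23 FREE]
Op 6: d = malloc(1) -> d = 3; heap: [0-1 ALLOC][2-2 ALLOC][3-3 ALLOC][4-23 FREE]
Op 7: d = realloc(d, 11) -> d = 3; heap: [0-1 ALLOC][2-2 ALLOC][3-13 ALLOC][14-23 FREE]
malloc(19): first-fit scan over [0-1 ALLOC][2-2 ALLOC][3-13 ALLOC][14-23 FREE] -> NULL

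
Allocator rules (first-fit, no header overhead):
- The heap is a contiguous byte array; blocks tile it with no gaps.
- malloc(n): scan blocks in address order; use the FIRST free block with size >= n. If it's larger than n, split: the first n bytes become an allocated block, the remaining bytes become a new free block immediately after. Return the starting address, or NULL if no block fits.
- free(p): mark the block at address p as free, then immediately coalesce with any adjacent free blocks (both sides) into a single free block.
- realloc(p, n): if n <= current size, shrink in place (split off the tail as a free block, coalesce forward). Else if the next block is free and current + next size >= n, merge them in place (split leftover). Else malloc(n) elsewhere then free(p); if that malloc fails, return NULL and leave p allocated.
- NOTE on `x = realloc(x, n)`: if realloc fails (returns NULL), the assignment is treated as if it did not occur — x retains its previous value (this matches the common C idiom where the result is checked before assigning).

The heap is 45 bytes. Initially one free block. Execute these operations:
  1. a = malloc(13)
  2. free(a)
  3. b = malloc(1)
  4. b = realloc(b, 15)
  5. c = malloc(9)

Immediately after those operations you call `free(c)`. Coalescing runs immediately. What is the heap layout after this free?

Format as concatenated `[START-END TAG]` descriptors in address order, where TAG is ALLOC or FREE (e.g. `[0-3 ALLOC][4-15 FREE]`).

Op 1: a = malloc(13) -> a = 0; heap: [0-12 ALLOC][13-44 FREE]
Op 2: free(a) -> (freed a); heap: [0-44 FREE]
Op 3: b = malloc(1) -> b = 0; heap: [0-0 ALLOC][1-44 FREE]
Op 4: b = realloc(b, 15) -> b = 0; heap: [0-14 ALLOC][15-44 FREE]
Op 5: c = malloc(9) -> c = 15; heap: [0-14 ALLOC][15-23 ALLOC][24-44 FREE]
free(c): c = 15 -> block [15-23 ALLOC]; mark free, coalesce with adjacent free neighbors -> [0-14 ALLOC][15-44 FREE]

Answer: [0-14 ALLOC][15-44 FREE]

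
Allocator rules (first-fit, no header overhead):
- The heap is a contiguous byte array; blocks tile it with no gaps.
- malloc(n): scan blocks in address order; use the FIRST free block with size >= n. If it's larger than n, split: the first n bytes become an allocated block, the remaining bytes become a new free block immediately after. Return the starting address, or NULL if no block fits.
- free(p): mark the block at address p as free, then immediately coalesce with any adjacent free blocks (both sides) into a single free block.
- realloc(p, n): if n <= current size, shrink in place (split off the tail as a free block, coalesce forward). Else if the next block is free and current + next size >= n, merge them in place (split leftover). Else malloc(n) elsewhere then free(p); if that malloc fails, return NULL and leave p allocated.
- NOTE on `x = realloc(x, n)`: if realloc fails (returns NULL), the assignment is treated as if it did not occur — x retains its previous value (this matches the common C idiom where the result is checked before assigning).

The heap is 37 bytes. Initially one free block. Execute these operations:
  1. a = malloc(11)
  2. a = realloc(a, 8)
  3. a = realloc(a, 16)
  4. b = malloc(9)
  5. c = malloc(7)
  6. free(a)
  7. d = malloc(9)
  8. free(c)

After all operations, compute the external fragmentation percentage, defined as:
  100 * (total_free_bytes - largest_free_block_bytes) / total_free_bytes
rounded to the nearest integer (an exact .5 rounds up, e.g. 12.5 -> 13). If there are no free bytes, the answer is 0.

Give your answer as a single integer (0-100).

Op 1: a = malloc(11) -> a = 0; heap: [0-10 ALLOC][11-36 FREE]
Op 2: a = realloc(a, 8) -> a = 0; heap: [0-7 ALLOC][8-36 FREE]
Op 3: a = realloc(a, 16) -> a = 0; heap: [0-15 ALLOC][16-36 FREE]
Op 4: b = malloc(9) -> b = 16; heap: [0-15 ALLOC][16-24 ALLOC][25-36 FREE]
Op 5: c = malloc(7) -> c = 25; heap: [0-15 ALLOC][16-24 ALLOC][25-31 ALLOC][32-36 FREE]
Op 6: free(a) -> (freed a); heap: [0-15 FREE][16-24 ALLOC][25-31 ALLOC][32-36 FREE]
Op 7: d = malloc(9) -> d = 0; heap: [0-8 ALLOC][9-15 FREE][16-24 ALLOC][25-31 ALLOC][32-36 FREE]
Op 8: free(c) -> (freed c); heap: [0-8 ALLOC][9-15 FREE][16-24 ALLOC][25-36 FREE]
Free blocks: [7 12] total_free=19 largest=12 -> 100*(19-12)/19 = 700/19 ≈ 36.842 -> rounds to 37

Answer: 37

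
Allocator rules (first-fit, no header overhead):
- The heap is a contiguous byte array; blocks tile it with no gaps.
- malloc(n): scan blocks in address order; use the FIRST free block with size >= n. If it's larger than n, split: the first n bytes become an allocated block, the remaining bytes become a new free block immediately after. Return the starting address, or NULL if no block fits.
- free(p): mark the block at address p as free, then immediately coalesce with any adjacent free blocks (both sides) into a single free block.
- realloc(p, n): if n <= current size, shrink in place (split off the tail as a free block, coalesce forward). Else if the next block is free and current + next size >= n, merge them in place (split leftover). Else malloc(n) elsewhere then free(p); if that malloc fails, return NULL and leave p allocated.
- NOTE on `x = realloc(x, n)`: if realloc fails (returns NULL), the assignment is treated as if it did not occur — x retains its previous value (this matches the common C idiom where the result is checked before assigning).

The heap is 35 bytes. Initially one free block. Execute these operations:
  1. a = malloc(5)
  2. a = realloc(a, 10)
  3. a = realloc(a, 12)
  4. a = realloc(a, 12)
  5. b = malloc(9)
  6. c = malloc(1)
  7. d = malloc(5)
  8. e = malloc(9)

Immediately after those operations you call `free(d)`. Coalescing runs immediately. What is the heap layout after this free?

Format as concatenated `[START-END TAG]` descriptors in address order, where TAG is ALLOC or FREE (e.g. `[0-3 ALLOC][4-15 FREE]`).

Op 1: a = malloc(5) -> a = 0; heap: [0-4 ALLOC][5-34 FREE]
Op 2: a = realloc(a, 10) -> a = 0; heap: [0-9 ALLOC][10-34 FREE]
Op 3: a = realloc(a, 12) -> a = 0; heap: [0-11 ALLOC][12-34 FREE]
Op 4: a = realloc(a, 12) -> a = 0; heap: [0-11 ALLOC][12-34 FREE]
Op 5: b = malloc(9) -> b = 12; heap: [0-11 ALLOC][12-20 ALLOC][21-34 FREE]
Op 6: c = malloc(1) -> c = 21; heap: [0-11 ALLOC][12-20 ALLOC][21-21 ALLOC][22-34 FREE]
Op 7: d = malloc(5) -> d = 22; heap: [0-11 ALLOC][12-20 ALLOC][21-21 ALLOC][22-26 ALLOC][27-34 FREE]
Op 8: e = malloc(9) -> e = NULL; heap: [0-11 ALLOC][12-20 ALLOC][21-21 ALLOC][22-26 ALLOC][27-34 FREE]
free(d): d = 22 -> block [22-26 ALLOC]; mark free, coalesce with adjacent free neighbors -> [0-11 ALLOC][12-20 ALLOC][21-21 ALLOC][22-34 FREE]

Answer: [0-11 ALLOC][12-20 ALLOC][21-21 ALLOC][22-34 FREE]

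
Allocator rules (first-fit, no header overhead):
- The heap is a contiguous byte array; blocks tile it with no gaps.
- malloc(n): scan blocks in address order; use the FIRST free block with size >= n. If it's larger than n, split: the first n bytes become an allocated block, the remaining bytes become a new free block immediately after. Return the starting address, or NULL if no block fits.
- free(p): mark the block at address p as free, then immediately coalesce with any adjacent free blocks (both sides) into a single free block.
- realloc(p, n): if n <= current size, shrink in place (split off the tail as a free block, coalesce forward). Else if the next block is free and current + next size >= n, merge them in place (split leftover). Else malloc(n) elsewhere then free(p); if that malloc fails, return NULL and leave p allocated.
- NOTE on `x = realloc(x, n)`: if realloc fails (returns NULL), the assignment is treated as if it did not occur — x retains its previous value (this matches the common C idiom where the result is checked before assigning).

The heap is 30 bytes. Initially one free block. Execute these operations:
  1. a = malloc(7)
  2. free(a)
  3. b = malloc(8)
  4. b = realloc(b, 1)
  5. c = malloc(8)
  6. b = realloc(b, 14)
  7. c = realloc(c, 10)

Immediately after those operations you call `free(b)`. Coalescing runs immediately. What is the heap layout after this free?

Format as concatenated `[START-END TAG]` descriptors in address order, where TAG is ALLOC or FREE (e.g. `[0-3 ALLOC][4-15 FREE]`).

Answer: [0-0 FREE][1-8 ALLOC][9-29 FREE]

Derivation:
Op 1: a = malloc(7) -> a = 0; heap: [0-6 ALLOC][7-29 FREE]
Op 2: free(a) -> (freed a); heap: [0-29 FREE]
Op 3: b = malloc(8) -> b = 0; heap: [0-7 ALLOC][8-29 FREE]
Op 4: b = realloc(b, 1) -> b = 0; heap: [0-0 ALLOC][1-29 FREE]
Op 5: c = malloc(8) -> c = 1; heap: [0-0 ALLOC][1-8 ALLOC][9-29 FREE]
Op 6: b = realloc(b, 14) -> b = 9; heap: [0-0 FREE][1-8 ALLOC][9-22 ALLOC][23-29 FREE]
Op 7: c = realloc(c, 10) -> NULL (c unchanged); heap: [0-0 FREE][1-8 ALLOC][9-22 ALLOC][23-29 FREE]
free(b): b = 9 -> block [9-22 ALLOC]; mark free, coalesce with adjacent free neighbors -> [0-0 FREE][1-8 ALLOC][9-29 FREE]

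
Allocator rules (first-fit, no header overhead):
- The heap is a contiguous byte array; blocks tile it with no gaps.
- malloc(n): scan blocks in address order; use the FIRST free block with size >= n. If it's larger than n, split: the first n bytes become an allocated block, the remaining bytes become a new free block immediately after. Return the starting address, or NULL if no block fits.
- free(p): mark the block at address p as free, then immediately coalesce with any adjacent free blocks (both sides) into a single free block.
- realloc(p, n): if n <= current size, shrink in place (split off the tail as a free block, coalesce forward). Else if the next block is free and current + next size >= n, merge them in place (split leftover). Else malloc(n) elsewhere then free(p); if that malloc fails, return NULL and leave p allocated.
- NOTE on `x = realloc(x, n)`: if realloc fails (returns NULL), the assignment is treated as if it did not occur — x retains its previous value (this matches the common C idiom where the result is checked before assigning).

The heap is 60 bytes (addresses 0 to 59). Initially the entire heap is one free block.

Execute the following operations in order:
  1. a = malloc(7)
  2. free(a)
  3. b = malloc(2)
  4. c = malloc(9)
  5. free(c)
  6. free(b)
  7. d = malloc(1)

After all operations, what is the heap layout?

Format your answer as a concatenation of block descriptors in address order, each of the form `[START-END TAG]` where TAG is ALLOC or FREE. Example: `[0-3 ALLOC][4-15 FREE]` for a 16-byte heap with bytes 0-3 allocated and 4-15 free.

Op 1: a = malloc(7) -> a = 0; heap: [0-6 ALLOC][7-59 FREE]
Op 2: free(a) -> (freed a); heap: [0-59 FREE]
Op 3: b = malloc(2) -> b = 0; heap: [0-1 ALLOC][2-59 FREE]
Op 4: c = malloc(9) -> c = 2; heap: [0-1 ALLOC][2-10 ALLOC][11-59 FREE]
Op 5: free(c) -> (freed c); heap: [0-1 ALLOC][2-59 FREE]
Op 6: free(b) -> (freed b); heap: [0-59 FREE]
Op 7: d = malloc(1) -> d = 0; heap: [0-0 ALLOC][1-59 FREE]

Answer: [0-0 ALLOC][1-59 FREE]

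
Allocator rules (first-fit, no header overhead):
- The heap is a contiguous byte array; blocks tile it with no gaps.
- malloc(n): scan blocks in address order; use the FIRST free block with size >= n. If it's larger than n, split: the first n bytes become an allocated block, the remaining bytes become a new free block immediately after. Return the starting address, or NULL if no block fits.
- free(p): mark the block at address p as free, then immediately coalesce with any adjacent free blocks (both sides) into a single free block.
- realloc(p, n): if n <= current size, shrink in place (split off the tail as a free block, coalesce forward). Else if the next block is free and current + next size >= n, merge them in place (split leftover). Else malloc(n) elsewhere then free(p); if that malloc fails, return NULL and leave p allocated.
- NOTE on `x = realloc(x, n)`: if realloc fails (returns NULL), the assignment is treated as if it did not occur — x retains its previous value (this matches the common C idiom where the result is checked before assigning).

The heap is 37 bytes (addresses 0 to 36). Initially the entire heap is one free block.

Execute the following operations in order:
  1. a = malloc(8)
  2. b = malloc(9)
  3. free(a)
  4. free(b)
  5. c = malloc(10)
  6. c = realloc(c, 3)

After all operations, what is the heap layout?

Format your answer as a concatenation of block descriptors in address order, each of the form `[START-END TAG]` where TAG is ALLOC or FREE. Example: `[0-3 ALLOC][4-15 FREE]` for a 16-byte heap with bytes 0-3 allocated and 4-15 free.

Op 1: a = malloc(8) -> a = 0; heap: [0-7 ALLOC][8-36 FREE]
Op 2: b = malloc(9) -> b = 8; heap: [0-7 ALLOC][8-16 ALLOC][17-36 FREE]
Op 3: free(a) -> (freed a); heap: [0-7 FREE][8-16 ALLOC][17-36 FREE]
Op 4: free(b) -> (freed b); heap: [0-36 FREE]
Op 5: c = malloc(10) -> c = 0; heap: [0-9 ALLOC][10-36 FREE]
Op 6: c = realloc(c, 3) -> c = 0; heap: [0-2 ALLOC][3-36 FREE]

Answer: [0-2 ALLOC][3-36 FREE]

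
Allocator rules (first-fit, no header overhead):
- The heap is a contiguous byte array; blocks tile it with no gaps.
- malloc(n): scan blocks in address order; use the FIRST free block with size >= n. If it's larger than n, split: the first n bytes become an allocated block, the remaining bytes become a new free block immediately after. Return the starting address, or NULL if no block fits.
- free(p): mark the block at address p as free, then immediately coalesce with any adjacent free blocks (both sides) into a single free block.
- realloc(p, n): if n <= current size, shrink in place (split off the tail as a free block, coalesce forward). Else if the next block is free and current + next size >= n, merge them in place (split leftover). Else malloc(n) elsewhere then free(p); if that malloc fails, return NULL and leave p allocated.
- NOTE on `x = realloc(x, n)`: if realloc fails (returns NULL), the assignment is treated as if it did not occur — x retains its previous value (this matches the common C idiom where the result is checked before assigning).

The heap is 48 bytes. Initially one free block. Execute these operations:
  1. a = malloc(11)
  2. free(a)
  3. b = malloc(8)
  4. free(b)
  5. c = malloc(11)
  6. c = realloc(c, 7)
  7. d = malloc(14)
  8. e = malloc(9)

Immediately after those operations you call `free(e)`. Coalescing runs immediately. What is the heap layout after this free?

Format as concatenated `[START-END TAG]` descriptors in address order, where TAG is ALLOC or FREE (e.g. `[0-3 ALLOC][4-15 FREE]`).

Op 1: a = malloc(11) -> a = 0; heap: [0-10 ALLOC][11-47 FREE]
Op 2: free(a) -> (freed a); heap: [0-47 FREE]
Op 3: b = malloc(8) -> b = 0; heap: [0-7 ALLOC][8-47 FREE]
Op 4: free(b) -> (freed b); heap: [0-47 FREE]
Op 5: c = malloc(11) -> c = 0; heap: [0-10 ALLOC][11-47 FREE]
Op 6: c = realloc(c, 7) -> c = 0; heap: [0-6 ALLOC][7-47 FREE]
Op 7: d = malloc(14) -> d = 7; heap: [0-6 ALLOC][7-20 ALLOC][21-47 FREE]
Op 8: e = malloc(9) -> e = 21; heap: [0-6 ALLOC][7-20 ALLOC][21-29 ALLOC][30-47 FREE]
free(e): e = 21 -> block [21-29 ALLOC]; mark free, coalesce with adjacent free neighbors -> [0-6 ALLOC][7-20 ALLOC][21-47 FREE]

Answer: [0-6 ALLOC][7-20 ALLOC][21-47 FREE]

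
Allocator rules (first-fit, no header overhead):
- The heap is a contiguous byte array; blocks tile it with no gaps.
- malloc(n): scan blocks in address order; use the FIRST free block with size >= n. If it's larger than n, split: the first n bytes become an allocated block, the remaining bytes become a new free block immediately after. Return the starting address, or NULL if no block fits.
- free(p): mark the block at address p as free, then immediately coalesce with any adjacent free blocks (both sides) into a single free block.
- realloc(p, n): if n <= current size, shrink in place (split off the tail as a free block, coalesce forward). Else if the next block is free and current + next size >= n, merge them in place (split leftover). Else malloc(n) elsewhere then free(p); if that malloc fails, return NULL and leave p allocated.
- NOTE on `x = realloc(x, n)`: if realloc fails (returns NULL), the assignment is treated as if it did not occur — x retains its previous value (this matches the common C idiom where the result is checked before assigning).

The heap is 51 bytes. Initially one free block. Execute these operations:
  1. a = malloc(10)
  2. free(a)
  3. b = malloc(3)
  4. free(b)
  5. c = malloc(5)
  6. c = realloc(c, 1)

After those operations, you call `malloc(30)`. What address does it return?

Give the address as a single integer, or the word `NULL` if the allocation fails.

Op 1: a = malloc(10) -> a = 0; heap: [0-9 ALLOC][10-50 FREE]
Op 2: free(a) -> (freed a); heap: [0-50 FREE]
Op 3: b = malloc(3) -> b = 0; heap: [0-2 ALLOC][3-50 FREE]
Op 4: free(b) -> (freed b); heap: [0-50 FREE]
Op 5: c = malloc(5) -> c = 0; heap: [0-4 ALLOC][5-50 FREE]
Op 6: c = realloc(c, 1) -> c = 0; heap: [0-0 ALLOC][1-50 FREE]
malloc(30): first-fit scan over [0-0 ALLOC][1-50 FREE] -> 1

Answer: 1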